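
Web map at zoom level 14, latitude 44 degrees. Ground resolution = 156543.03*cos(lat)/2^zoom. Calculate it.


res = 156543.03 * cos(44) / 2^14 = 156543.03 * 0.7193398 / 16384 = 6.87 m/pixel

6.87 m/pixel


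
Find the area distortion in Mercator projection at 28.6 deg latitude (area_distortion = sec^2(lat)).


area_distortion = 1/cos^2(28.6) = 1.297

1.297


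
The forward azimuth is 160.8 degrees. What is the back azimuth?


back azimuth = (160.8 + 180) mod 360 = 340.8 degrees

340.8 degrees


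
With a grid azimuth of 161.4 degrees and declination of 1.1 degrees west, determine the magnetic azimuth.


magnetic azimuth = grid azimuth - declination (east +ve)
mag_az = 161.4 - -1.1 = 162.5 degrees

162.5 degrees


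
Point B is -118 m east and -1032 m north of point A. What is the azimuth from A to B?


az = atan2(-118, -1032) = -173.5 deg
adjusted to 0-360: 186.5 degrees

186.5 degrees


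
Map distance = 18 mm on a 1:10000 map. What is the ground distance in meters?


ground = 18 mm * 10000 / 1000 = 180.0 m

180.0 m


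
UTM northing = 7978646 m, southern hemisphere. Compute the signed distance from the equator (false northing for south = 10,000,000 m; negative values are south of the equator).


For southern: actual = 7978646 - 10000000 = -2021354 m

-2021354 m


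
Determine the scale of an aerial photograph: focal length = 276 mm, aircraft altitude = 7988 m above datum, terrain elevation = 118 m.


scale = f / (H - h) = 276 mm / 7870 m = 276 / 7870000 = 1:28514

1:28514


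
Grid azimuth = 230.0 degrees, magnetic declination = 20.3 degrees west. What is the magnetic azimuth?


magnetic azimuth = grid azimuth - declination (east +ve)
mag_az = 230.0 - -20.3 = 250.3 degrees

250.3 degrees


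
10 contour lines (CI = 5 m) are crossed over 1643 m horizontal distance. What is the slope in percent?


elevation change = 10 * 5 = 50 m
slope = 50 / 1643 * 100 = 3.0%

3.0%


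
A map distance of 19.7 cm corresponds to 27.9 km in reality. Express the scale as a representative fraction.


ground = 27.9 km = 2790000 cm; RF denominator = ground / map = 2790000 / 19.7 ≈ 141624; RF = 1:141624

1:141624


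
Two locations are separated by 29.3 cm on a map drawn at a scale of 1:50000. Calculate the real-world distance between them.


ground = 29.3 cm * 50000 / 100 = 14650.0 m = 14.65 km

14.65 km


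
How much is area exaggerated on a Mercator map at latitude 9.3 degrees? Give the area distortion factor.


area_distortion = 1/cos^2(9.3) = 1.027

1.027


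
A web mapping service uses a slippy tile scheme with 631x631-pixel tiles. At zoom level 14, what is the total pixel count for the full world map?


tiles per axis = 2^14 = 16384
total tiles = 16384^2 = 268435456
pixels per axis = 16384 * 631 = 10338304
total pixels = 10338304^2 = 106880529596416

106880529596416 pixels


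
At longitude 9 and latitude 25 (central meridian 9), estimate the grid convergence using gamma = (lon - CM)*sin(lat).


gamma = (9 - 9) * sin(25) = 0 * 0.422618 = 0.0 degrees

0.0 degrees


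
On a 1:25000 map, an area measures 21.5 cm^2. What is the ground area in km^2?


ground_area = 21.5 * (25000/100)^2 = 1343750.0 m^2 = 1.34375 km^2 ≈ 1.344 km^2

1.344 km^2


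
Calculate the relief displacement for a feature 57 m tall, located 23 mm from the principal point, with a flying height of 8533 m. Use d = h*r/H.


d = h * r / H = 57 * 23 / 8533 = 0.15 mm

0.15 mm


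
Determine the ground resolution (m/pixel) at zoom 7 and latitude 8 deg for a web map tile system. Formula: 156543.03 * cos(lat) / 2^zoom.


res = 156543.03 * cos(8) / 2^7 = 156543.03 * 0.99026807 / 128 = 1211.09 m/pixel

1211.09 m/pixel


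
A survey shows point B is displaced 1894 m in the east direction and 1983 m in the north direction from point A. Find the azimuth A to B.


az = atan2(1894, 1983) = 43.7 deg
adjusted to 0-360: 43.7 degrees

43.7 degrees


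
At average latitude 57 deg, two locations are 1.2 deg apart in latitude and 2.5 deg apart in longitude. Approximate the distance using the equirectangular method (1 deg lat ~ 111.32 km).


dlat_km = 1.2 * 111.32 = 133.584
dlon_km = 2.5 * 111.32 * cos(57) ≈ 151.573
dist = sqrt(133.584^2 + 151.573^2) ≈ 202.0 km

202.0 km


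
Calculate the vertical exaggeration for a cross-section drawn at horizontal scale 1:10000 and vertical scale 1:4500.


VE = horizontal_scale / vertical_scale = 10000 / 4500 ≈ 2.2

2.2x


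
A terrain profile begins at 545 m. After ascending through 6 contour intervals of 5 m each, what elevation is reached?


elevation = 545 + 6 * 5 = 575 m

575 m


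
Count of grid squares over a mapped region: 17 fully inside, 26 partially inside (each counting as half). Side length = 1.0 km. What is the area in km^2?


effective squares = 17 + 26 * 0.5 = 30.0
area = 30.0 * 1.0 = 30.0 km^2

30.0 km^2


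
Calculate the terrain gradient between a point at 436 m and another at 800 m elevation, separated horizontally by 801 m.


gradient = (800 - 436) / 801 = 364 / 801 = 0.4544

0.4544


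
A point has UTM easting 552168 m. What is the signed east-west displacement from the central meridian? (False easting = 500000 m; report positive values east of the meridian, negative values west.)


displacement = 552168 - 500000 = 52168 m

52168 m


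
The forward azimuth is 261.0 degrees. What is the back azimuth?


back azimuth = (261.0 + 180) mod 360 = 81.0 degrees

81.0 degrees


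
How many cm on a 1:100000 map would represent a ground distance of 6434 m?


map_cm = 6434 * 100 / 100000 = 6.434 cm ≈ 6.43 cm

6.43 cm


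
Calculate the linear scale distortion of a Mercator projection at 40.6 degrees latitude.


SF = 1 / cos(40.6) = 1 / 0.759271 = 1.317

1.317


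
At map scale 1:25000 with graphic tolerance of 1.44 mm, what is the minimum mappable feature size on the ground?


ground = 1.44 mm * 25000 / 1000 = 36.0 m

36.0 m


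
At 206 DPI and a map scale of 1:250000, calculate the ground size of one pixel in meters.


pixel_cm = 2.54 / 206 ≈ 0.01233 cm
ground = pixel_cm * 250000 / 100 = 2.54 * 250000 / (206 * 100) = 635000 / 20600 ≈ 30.83 m

30.83 m


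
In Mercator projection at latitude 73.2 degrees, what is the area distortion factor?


area_distortion = 1/cos^2(73.2) = 11.97

11.97


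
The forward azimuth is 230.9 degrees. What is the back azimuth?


back azimuth = (230.9 + 180) mod 360 = 50.9 degrees

50.9 degrees


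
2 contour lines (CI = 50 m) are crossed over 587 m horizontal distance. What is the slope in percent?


elevation change = 2 * 50 = 100 m
slope = 100 / 587 * 100 = 17.0%

17.0%


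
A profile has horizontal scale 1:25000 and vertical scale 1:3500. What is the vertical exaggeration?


VE = horizontal_scale / vertical_scale = 25000 / 3500 ≈ 7.1

7.1x


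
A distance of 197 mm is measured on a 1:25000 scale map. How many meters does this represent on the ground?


ground = 197 mm * 25000 / 1000 = 4925.0 m

4925.0 m


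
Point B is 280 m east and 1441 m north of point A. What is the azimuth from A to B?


az = atan2(280, 1441) = 11.0 deg
adjusted to 0-360: 11.0 degrees

11.0 degrees


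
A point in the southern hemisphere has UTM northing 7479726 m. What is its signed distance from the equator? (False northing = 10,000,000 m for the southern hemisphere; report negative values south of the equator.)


For southern: actual = 7479726 - 10000000 = -2520274 m

-2520274 m


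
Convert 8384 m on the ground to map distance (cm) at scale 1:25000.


map_cm = 8384 * 100 / 25000 = 33.536 cm ≈ 33.54 cm

33.54 cm


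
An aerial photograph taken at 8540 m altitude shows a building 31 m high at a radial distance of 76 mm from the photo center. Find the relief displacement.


d = h * r / H = 31 * 76 / 8540 = 0.28 mm

0.28 mm


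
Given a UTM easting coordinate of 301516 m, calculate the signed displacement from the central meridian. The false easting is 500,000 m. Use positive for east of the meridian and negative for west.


displacement = 301516 - 500000 = -198484 m

-198484 m


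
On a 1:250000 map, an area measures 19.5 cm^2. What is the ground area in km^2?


ground_area = 19.5 * (250000/100)^2 = 121875000.0 m^2 = 121.875 km^2

121.875 km^2


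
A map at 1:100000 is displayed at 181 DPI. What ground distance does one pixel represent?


pixel_cm = 2.54 / 181 ≈ 0.014033 cm
ground = pixel_cm * 100000 / 100 = 2.54 * 100000 / (181 * 100) = 254000 / 18100 ≈ 14.03 m

14.03 m


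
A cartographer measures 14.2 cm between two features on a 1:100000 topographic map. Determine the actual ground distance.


ground = 14.2 cm * 100000 / 100 = 14200.0 m = 14.2 km

14.2 km


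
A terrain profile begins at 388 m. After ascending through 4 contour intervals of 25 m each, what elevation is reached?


elevation = 388 + 4 * 25 = 488 m

488 m


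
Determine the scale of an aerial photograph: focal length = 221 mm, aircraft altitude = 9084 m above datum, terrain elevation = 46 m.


scale = f / (H - h) = 221 mm / 9038 m = 221 / 9038000 = 1:40896

1:40896


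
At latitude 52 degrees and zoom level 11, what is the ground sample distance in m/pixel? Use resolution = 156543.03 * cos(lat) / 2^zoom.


res = 156543.03 * cos(52) / 2^11 = 156543.03 * 0.61566148 / 2048 = 47.06 m/pixel

47.06 m/pixel


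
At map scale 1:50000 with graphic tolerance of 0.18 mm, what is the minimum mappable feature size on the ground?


ground = 0.18 mm * 50000 / 1000 = 9.0 m

9.0 m


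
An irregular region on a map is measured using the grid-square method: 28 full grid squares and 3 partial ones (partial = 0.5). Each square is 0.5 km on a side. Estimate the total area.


effective squares = 28 + 3 * 0.5 = 29.5
area = 29.5 * 0.25 = 7.375 km^2

7.375 km^2


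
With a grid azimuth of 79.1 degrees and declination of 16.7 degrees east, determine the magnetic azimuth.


magnetic azimuth = grid azimuth - declination (east +ve)
mag_az = 79.1 - 16.7 = 62.4 degrees

62.4 degrees


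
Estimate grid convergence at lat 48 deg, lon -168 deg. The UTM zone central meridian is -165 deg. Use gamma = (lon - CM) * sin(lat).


gamma = (-168 - -165) * sin(48) = -3 * 0.743145 = -2.229 degrees

-2.229 degrees


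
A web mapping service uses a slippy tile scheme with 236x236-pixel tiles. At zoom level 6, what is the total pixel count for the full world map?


tiles per axis = 2^6 = 64
total tiles = 64^2 = 4096
pixels per axis = 64 * 236 = 15104
total pixels = 15104^2 = 228130816

228130816 pixels


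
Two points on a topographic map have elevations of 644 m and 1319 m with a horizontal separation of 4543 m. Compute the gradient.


gradient = (1319 - 644) / 4543 = 675 / 4543 = 0.1486

0.1486


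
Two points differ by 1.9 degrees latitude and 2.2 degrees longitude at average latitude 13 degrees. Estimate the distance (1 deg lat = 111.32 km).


dlat_km = 1.9 * 111.32 = 211.508
dlon_km = 2.2 * 111.32 * cos(13) ≈ 238.627
dist = sqrt(211.508^2 + 238.627^2) ≈ 318.9 km

318.9 km


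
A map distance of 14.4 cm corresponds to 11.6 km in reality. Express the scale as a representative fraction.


ground = 11.6 km = 1160000 cm; RF denominator = ground / map = 1160000 / 14.4 ≈ 80556; RF = 1:80556

1:80556


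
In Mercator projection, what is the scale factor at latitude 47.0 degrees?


SF = 1 / cos(47.0) = 1 / 0.681998 = 1.466

1.466


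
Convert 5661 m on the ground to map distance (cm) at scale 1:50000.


map_cm = 5661 * 100 / 50000 = 11.322 cm ≈ 11.32 cm

11.32 cm


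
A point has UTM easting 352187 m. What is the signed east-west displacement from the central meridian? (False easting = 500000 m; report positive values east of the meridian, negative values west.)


displacement = 352187 - 500000 = -147813 m

-147813 m


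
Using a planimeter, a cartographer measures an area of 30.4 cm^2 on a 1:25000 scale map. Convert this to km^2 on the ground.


ground_area = 30.4 * (25000/100)^2 = 1900000.0 m^2 = 1.9 km^2

1.9 km^2


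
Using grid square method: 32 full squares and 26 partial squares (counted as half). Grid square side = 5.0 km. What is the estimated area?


effective squares = 32 + 26 * 0.5 = 45.0
area = 45.0 * 25.0 = 1125.0 km^2

1125.0 km^2


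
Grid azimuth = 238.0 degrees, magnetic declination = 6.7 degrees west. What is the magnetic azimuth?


magnetic azimuth = grid azimuth - declination (east +ve)
mag_az = 238.0 - -6.7 = 244.7 degrees

244.7 degrees


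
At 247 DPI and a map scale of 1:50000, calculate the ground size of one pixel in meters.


pixel_cm = 2.54 / 247 ≈ 0.010283 cm
ground = pixel_cm * 50000 / 100 = 2.54 * 50000 / (247 * 100) = 127000 / 24700 ≈ 5.14 m

5.14 m


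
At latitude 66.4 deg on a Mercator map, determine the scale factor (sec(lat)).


SF = 1 / cos(66.4) = 1 / 0.400349 = 2.498

2.498


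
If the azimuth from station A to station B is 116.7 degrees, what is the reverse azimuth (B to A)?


back azimuth = (116.7 + 180) mod 360 = 296.7 degrees

296.7 degrees


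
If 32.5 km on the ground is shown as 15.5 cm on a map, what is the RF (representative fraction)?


ground = 32.5 km = 3250000 cm; RF denominator = ground / map = 3250000 / 15.5 ≈ 209677; RF = 1:209677

1:209677


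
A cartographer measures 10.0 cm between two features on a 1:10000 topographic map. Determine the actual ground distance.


ground = 10.0 cm * 10000 / 100 = 1000.0 m = 1.0 km

1.0 km


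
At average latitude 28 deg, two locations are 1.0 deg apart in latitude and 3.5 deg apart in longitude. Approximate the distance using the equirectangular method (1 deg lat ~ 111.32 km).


dlat_km = 1.0 * 111.32 = 111.32
dlon_km = 3.5 * 111.32 * cos(28) ≈ 344.014
dist = sqrt(111.32^2 + 344.014^2) ≈ 361.6 km

361.6 km


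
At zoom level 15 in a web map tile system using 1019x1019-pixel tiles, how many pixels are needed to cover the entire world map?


tiles per axis = 2^15 = 32768
total tiles = 32768^2 = 1073741824
pixels per axis = 32768 * 1019 = 33390592
total pixels = 33390592^2 = 1114931634110464

1114931634110464 pixels


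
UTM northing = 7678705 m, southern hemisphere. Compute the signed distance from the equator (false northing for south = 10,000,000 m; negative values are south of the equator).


For southern: actual = 7678705 - 10000000 = -2321295 m

-2321295 m


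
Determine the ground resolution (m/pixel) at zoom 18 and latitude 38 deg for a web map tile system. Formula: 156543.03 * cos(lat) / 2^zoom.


res = 156543.03 * cos(38) / 2^18 = 156543.03 * 0.78801075 / 262144 = 0.47 m/pixel

0.47 m/pixel


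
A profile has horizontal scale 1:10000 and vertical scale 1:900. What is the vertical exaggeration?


VE = horizontal_scale / vertical_scale = 10000 / 900 ≈ 11.1

11.1x


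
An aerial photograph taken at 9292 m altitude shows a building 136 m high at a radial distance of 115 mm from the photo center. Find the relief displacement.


d = h * r / H = 136 * 115 / 9292 = 1.68 mm

1.68 mm


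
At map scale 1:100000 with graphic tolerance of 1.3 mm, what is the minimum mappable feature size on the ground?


ground = 1.3 mm * 100000 / 1000 = 130.0 m

130.0 m


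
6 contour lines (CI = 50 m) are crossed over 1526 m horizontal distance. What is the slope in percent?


elevation change = 6 * 50 = 300 m
slope = 300 / 1526 * 100 = 19.7%

19.7%


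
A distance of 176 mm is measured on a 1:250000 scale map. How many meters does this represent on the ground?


ground = 176 mm * 250000 / 1000 = 44000.0 m

44000.0 m


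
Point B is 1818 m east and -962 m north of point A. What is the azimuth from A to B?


az = atan2(1818, -962) = 117.9 deg
adjusted to 0-360: 117.9 degrees

117.9 degrees


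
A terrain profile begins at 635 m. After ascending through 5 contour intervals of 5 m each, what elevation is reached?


elevation = 635 + 5 * 5 = 660 m

660 m


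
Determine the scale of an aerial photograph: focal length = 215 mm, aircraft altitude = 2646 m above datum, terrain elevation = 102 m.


scale = f / (H - h) = 215 mm / 2544 m = 215 / 2544000 = 1:11833

1:11833


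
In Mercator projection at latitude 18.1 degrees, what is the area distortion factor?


area_distortion = 1/cos^2(18.1) = 1.107

1.107


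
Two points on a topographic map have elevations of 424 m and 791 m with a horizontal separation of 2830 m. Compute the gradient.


gradient = (791 - 424) / 2830 = 367 / 2830 = 0.1297

0.1297


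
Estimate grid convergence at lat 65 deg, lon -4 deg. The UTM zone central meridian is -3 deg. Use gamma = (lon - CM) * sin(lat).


gamma = (-4 - -3) * sin(65) = -1 * 0.906308 = -0.906 degrees

-0.906 degrees


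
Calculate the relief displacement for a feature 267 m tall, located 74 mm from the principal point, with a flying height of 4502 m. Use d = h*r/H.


d = h * r / H = 267 * 74 / 4502 = 4.39 mm

4.39 mm


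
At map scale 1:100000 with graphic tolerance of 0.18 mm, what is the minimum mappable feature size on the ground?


ground = 0.18 mm * 100000 / 1000 = 18.0 m

18.0 m


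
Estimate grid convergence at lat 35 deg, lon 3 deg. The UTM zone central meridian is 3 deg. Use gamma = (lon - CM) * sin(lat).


gamma = (3 - 3) * sin(35) = 0 * 0.573576 = 0.0 degrees

0.0 degrees


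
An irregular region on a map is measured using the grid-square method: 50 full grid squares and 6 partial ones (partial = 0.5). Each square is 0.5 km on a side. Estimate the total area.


effective squares = 50 + 6 * 0.5 = 53.0
area = 53.0 * 0.25 = 13.25 km^2

13.25 km^2


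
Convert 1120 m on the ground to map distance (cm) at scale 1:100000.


map_cm = 1120 * 100 / 100000 = 1.12 cm

1.12 cm


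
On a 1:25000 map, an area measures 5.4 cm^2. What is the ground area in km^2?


ground_area = 5.4 * (25000/100)^2 = 337500.0 m^2 = 0.3375 km^2 ≈ 0.338 km^2

0.338 km^2


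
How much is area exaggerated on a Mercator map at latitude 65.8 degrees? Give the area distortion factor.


area_distortion = 1/cos^2(65.8) = 5.951

5.951


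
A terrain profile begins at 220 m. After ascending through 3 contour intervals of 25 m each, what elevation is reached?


elevation = 220 + 3 * 25 = 295 m

295 m


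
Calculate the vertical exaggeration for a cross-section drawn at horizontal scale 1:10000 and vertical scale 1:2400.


VE = horizontal_scale / vertical_scale = 10000 / 2400 ≈ 4.2

4.2x


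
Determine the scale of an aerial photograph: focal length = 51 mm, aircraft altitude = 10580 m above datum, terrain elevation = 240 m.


scale = f / (H - h) = 51 mm / 10340 m = 51 / 10340000 = 1:202745

1:202745


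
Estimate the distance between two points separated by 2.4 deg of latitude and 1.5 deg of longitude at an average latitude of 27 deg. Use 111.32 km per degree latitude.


dlat_km = 2.4 * 111.32 = 267.168
dlon_km = 1.5 * 111.32 * cos(27) ≈ 148.78
dist = sqrt(267.168^2 + 148.78^2) ≈ 305.8 km

305.8 km


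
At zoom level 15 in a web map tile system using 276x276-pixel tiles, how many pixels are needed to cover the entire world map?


tiles per axis = 2^15 = 32768
total tiles = 32768^2 = 1073741824
pixels per axis = 32768 * 276 = 9043968
total pixels = 9043968^2 = 81793357185024

81793357185024 pixels


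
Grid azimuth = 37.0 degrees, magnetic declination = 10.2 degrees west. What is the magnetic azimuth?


magnetic azimuth = grid azimuth - declination (east +ve)
mag_az = 37.0 - -10.2 = 47.2 degrees

47.2 degrees


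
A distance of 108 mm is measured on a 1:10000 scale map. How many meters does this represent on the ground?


ground = 108 mm * 10000 / 1000 = 1080.0 m

1080.0 m


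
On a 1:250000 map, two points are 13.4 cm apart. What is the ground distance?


ground = 13.4 cm * 250000 / 100 = 33500.0 m = 33.5 km

33.5 km


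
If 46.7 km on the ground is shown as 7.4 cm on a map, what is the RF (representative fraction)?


ground = 46.7 km = 4670000 cm; RF denominator = ground / map = 4670000 / 7.4 ≈ 631081; RF = 1:631081

1:631081


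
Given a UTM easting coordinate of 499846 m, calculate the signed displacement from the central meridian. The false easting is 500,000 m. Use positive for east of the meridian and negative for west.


displacement = 499846 - 500000 = -154 m

-154 m


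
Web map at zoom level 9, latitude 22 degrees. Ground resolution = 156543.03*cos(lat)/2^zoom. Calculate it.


res = 156543.03 * cos(22) / 2^9 = 156543.03 * 0.92718385 / 512 = 283.48 m/pixel

283.48 m/pixel


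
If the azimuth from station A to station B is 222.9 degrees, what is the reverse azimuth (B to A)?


back azimuth = (222.9 + 180) mod 360 = 42.9 degrees

42.9 degrees


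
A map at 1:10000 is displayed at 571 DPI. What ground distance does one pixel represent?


pixel_cm = 2.54 / 571 ≈ 0.004448 cm
ground = pixel_cm * 10000 / 100 = 2.54 * 10000 / (571 * 100) = 25400 / 57100 ≈ 0.44 m

0.44 m


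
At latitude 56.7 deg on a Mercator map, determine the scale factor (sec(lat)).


SF = 1 / cos(56.7) = 1 / 0.549023 = 1.821

1.821


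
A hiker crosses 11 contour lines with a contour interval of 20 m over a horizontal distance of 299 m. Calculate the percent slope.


elevation change = 11 * 20 = 220 m
slope = 220 / 299 * 100 = 73.6%

73.6%


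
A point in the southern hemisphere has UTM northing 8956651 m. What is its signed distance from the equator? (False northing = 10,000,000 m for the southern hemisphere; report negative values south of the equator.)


For southern: actual = 8956651 - 10000000 = -1043349 m

-1043349 m


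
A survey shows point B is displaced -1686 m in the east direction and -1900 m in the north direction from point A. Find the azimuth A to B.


az = atan2(-1686, -1900) = -138.4 deg
adjusted to 0-360: 221.6 degrees

221.6 degrees


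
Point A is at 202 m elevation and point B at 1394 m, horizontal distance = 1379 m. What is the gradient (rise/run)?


gradient = (1394 - 202) / 1379 = 1192 / 1379 = 0.8644

0.8644


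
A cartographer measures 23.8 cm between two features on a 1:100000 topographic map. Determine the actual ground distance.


ground = 23.8 cm * 100000 / 100 = 23800.0 m = 23.8 km

23.8 km


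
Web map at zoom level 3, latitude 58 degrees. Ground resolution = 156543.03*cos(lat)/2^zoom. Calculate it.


res = 156543.03 * cos(58) / 2^3 = 156543.03 * 0.52991926 / 8 = 10369.4 m/pixel

10369.4 m/pixel


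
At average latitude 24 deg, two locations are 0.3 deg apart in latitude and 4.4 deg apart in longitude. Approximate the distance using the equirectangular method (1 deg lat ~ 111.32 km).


dlat_km = 0.3 * 111.32 = 33.396
dlon_km = 4.4 * 111.32 * cos(24) ≈ 447.462
dist = sqrt(33.396^2 + 447.462^2) ≈ 448.7 km

448.7 km


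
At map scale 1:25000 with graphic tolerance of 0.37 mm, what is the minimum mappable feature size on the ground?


ground = 0.37 mm * 25000 / 1000 = 9.25 m

9.25 m


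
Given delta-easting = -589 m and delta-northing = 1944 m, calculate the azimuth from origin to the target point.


az = atan2(-589, 1944) = -16.9 deg
adjusted to 0-360: 343.1 degrees

343.1 degrees


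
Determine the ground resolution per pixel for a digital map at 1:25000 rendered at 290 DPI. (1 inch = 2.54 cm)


pixel_cm = 2.54 / 290 ≈ 0.008759 cm
ground = pixel_cm * 25000 / 100 = 2.54 * 25000 / (290 * 100) = 63500 / 29000 ≈ 2.19 m

2.19 m


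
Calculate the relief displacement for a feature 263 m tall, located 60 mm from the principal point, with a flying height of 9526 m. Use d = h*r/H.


d = h * r / H = 263 * 60 / 9526 = 1.66 mm

1.66 mm


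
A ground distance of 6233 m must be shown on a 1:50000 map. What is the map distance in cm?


map_cm = 6233 * 100 / 50000 = 12.466 cm ≈ 12.47 cm

12.47 cm


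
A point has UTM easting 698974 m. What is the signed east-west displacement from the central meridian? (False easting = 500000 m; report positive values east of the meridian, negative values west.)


displacement = 698974 - 500000 = 198974 m

198974 m


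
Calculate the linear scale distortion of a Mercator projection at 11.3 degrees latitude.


SF = 1 / cos(11.3) = 1 / 0.980615 = 1.02

1.02


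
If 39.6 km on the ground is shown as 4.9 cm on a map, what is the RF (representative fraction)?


ground = 39.6 km = 3960000 cm; RF denominator = ground / map = 3960000 / 4.9 ≈ 808163; RF = 1:808163

1:808163


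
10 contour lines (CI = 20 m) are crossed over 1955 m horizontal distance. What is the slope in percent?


elevation change = 10 * 20 = 200 m
slope = 200 / 1955 * 100 = 10.2%

10.2%


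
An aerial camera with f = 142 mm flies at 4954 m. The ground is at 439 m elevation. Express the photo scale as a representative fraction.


scale = f / (H - h) = 142 mm / 4515 m = 142 / 4515000 = 1:31796

1:31796


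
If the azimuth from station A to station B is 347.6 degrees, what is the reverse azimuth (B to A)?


back azimuth = (347.6 + 180) mod 360 = 167.6 degrees

167.6 degrees


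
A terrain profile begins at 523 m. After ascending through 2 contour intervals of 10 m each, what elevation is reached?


elevation = 523 + 2 * 10 = 543 m

543 m


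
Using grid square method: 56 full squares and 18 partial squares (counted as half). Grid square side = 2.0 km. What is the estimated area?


effective squares = 56 + 18 * 0.5 = 65.0
area = 65.0 * 4.0 = 260.0 km^2

260.0 km^2


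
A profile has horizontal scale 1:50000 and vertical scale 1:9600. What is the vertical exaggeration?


VE = horizontal_scale / vertical_scale = 50000 / 9600 ≈ 5.2

5.2x


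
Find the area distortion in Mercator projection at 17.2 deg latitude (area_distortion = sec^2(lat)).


area_distortion = 1/cos^2(17.2) = 1.096

1.096


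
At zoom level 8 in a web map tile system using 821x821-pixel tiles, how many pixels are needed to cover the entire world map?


tiles per axis = 2^8 = 256
total tiles = 256^2 = 65536
pixels per axis = 256 * 821 = 210176
total pixels = 210176^2 = 44173950976

44173950976 pixels


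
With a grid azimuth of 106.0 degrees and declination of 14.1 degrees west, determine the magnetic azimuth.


magnetic azimuth = grid azimuth - declination (east +ve)
mag_az = 106.0 - -14.1 = 120.1 degrees

120.1 degrees


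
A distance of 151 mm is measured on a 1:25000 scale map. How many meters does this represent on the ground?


ground = 151 mm * 25000 / 1000 = 3775.0 m

3775.0 m


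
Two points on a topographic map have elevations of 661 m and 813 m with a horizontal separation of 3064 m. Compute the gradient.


gradient = (813 - 661) / 3064 = 152 / 3064 = 0.0496

0.0496


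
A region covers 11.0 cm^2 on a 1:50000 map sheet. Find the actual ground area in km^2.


ground_area = 11.0 * (50000/100)^2 = 2750000.0 m^2 = 2.75 km^2

2.75 km^2


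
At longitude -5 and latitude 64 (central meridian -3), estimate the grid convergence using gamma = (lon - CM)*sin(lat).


gamma = (-5 - -3) * sin(64) = -2 * 0.898794 = -1.798 degrees

-1.798 degrees


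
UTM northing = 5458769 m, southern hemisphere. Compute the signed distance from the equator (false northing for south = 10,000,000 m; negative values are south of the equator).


For southern: actual = 5458769 - 10000000 = -4541231 m

-4541231 m


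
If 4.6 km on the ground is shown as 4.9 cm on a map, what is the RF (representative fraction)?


ground = 4.6 km = 460000 cm; RF denominator = ground / map = 460000 / 4.9 ≈ 93878; RF = 1:93878

1:93878


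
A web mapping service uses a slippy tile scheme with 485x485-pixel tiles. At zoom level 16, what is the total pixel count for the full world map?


tiles per axis = 2^16 = 65536
total tiles = 65536^2 = 4294967296
pixels per axis = 65536 * 485 = 31784960
total pixels = 31784960^2 = 1010283682201600

1010283682201600 pixels


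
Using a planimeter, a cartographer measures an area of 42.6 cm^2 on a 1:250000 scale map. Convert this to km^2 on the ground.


ground_area = 42.6 * (250000/100)^2 = 266250000.0 m^2 = 266.25 km^2

266.25 km^2


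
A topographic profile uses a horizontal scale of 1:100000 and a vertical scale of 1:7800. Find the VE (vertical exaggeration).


VE = horizontal_scale / vertical_scale = 100000 / 7800 ≈ 12.8

12.8x


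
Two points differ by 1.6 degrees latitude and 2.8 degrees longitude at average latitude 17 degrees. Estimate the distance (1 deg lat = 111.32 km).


dlat_km = 1.6 * 111.32 = 178.112
dlon_km = 2.8 * 111.32 * cos(17) ≈ 298.076
dist = sqrt(178.112^2 + 298.076^2) ≈ 347.2 km

347.2 km


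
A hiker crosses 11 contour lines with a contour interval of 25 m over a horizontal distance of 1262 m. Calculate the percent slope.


elevation change = 11 * 25 = 275 m
slope = 275 / 1262 * 100 = 21.8%

21.8%


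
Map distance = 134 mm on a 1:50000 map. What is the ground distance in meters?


ground = 134 mm * 50000 / 1000 = 6700.0 m

6700.0 m


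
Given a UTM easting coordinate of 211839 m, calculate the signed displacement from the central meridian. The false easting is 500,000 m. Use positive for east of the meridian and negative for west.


displacement = 211839 - 500000 = -288161 m

-288161 m


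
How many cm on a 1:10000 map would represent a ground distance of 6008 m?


map_cm = 6008 * 100 / 10000 = 60.08 cm

60.08 cm


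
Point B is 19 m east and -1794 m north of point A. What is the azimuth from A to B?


az = atan2(19, -1794) = 179.4 deg
adjusted to 0-360: 179.4 degrees

179.4 degrees


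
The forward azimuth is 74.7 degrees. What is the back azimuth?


back azimuth = (74.7 + 180) mod 360 = 254.7 degrees

254.7 degrees


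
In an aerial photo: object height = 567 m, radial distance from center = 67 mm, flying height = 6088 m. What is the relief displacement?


d = h * r / H = 567 * 67 / 6088 = 6.24 mm

6.24 mm


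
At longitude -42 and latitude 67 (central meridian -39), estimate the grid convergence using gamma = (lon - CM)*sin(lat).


gamma = (-42 - -39) * sin(67) = -3 * 0.920505 = -2.762 degrees

-2.762 degrees


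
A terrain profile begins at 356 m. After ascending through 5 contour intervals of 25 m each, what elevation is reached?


elevation = 356 + 5 * 25 = 481 m

481 m


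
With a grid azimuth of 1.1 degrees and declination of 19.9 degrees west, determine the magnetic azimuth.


magnetic azimuth = grid azimuth - declination (east +ve)
mag_az = 1.1 - -19.9 = 21.0 degrees

21.0 degrees


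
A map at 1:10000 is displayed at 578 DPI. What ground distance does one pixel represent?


pixel_cm = 2.54 / 578 ≈ 0.004394 cm
ground = pixel_cm * 10000 / 100 = 2.54 * 10000 / (578 * 100) = 25400 / 57800 ≈ 0.44 m

0.44 m


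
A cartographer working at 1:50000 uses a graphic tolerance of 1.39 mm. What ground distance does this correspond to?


ground = 1.39 mm * 50000 / 1000 = 69.5 m

69.5 m


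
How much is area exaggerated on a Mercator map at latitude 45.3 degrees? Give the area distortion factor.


area_distortion = 1/cos^2(45.3) = 2.021

2.021


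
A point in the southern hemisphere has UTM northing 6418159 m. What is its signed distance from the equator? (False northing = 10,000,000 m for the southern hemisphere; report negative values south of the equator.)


For southern: actual = 6418159 - 10000000 = -3581841 m

-3581841 m


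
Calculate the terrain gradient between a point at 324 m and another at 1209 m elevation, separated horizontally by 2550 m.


gradient = (1209 - 324) / 2550 = 885 / 2550 = 0.3471

0.3471


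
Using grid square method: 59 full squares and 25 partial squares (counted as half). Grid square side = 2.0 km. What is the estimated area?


effective squares = 59 + 25 * 0.5 = 71.5
area = 71.5 * 4.0 = 286.0 km^2

286.0 km^2


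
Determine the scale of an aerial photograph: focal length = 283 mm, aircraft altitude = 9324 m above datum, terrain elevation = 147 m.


scale = f / (H - h) = 283 mm / 9177 m = 283 / 9177000 = 1:32428

1:32428


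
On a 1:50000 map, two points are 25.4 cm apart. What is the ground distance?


ground = 25.4 cm * 50000 / 100 = 12700.0 m = 12.7 km

12.7 km


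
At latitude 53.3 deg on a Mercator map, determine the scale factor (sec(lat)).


SF = 1 / cos(53.3) = 1 / 0.597625 = 1.673

1.673


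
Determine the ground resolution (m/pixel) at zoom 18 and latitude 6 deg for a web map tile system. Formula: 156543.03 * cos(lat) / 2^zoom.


res = 156543.03 * cos(6) / 2^18 = 156543.03 * 0.9945219 / 262144 = 0.59 m/pixel

0.59 m/pixel


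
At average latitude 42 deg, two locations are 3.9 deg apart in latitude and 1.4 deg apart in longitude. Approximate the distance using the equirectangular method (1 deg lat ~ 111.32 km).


dlat_km = 3.9 * 111.32 = 434.148
dlon_km = 1.4 * 111.32 * cos(42) ≈ 115.818
dist = sqrt(434.148^2 + 115.818^2) ≈ 449.3 km

449.3 km


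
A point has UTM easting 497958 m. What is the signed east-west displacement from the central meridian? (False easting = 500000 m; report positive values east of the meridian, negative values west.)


displacement = 497958 - 500000 = -2042 m

-2042 m


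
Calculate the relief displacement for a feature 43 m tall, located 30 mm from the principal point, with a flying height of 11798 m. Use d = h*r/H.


d = h * r / H = 43 * 30 / 11798 = 0.11 mm

0.11 mm


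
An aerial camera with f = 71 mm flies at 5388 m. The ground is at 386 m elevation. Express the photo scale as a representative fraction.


scale = f / (H - h) = 71 mm / 5002 m = 71 / 5002000 = 1:70451

1:70451


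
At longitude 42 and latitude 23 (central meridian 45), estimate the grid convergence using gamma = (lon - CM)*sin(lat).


gamma = (42 - 45) * sin(23) = -3 * 0.390731 = -1.172 degrees

-1.172 degrees


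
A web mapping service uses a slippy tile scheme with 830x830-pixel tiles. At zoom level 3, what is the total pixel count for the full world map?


tiles per axis = 2^3 = 8
total tiles = 8^2 = 64
pixels per axis = 8 * 830 = 6640
total pixels = 6640^2 = 44089600

44089600 pixels


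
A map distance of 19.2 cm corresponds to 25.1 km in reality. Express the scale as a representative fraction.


ground = 25.1 km = 2510000 cm; RF denominator = ground / map = 2510000 / 19.2 ≈ 130729; RF = 1:130729

1:130729


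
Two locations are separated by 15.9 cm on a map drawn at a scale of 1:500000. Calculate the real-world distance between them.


ground = 15.9 cm * 500000 / 100 = 79500.0 m = 79.5 km

79.5 km


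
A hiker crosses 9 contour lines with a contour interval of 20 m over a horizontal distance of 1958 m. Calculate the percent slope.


elevation change = 9 * 20 = 180 m
slope = 180 / 1958 * 100 = 9.2%

9.2%


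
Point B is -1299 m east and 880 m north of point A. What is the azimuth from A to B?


az = atan2(-1299, 880) = -55.9 deg
adjusted to 0-360: 304.1 degrees

304.1 degrees


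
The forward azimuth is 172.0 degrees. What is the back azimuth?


back azimuth = (172.0 + 180) mod 360 = 352.0 degrees

352.0 degrees


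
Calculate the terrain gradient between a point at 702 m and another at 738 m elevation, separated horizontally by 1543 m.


gradient = (738 - 702) / 1543 = 36 / 1543 = 0.0233

0.0233


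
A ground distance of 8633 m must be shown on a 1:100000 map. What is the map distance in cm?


map_cm = 8633 * 100 / 100000 = 8.633 cm ≈ 8.63 cm

8.63 cm


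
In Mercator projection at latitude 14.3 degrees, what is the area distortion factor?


area_distortion = 1/cos^2(14.3) = 1.065

1.065


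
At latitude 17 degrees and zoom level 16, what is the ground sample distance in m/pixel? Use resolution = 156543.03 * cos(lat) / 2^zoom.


res = 156543.03 * cos(17) / 2^16 = 156543.03 * 0.95630476 / 65536 = 2.28 m/pixel

2.28 m/pixel


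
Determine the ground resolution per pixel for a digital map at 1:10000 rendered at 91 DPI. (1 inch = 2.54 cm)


pixel_cm = 2.54 / 91 ≈ 0.027912 cm
ground = pixel_cm * 10000 / 100 = 2.54 * 10000 / (91 * 100) = 25400 / 9100 ≈ 2.79 m

2.79 m


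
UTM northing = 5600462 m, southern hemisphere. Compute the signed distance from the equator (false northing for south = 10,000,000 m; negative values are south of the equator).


For southern: actual = 5600462 - 10000000 = -4399538 m

-4399538 m


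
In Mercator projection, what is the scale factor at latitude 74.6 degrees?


SF = 1 / cos(74.6) = 1 / 0.265556 = 3.766

3.766


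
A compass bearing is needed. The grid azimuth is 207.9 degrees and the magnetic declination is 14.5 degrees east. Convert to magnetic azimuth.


magnetic azimuth = grid azimuth - declination (east +ve)
mag_az = 207.9 - 14.5 = 193.4 degrees

193.4 degrees


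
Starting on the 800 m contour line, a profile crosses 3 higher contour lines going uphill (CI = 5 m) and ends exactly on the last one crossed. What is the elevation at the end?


elevation = 800 + 3 * 5 = 815 m

815 m


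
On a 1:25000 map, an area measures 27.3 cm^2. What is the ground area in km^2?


ground_area = 27.3 * (25000/100)^2 = 1706250.0 m^2 = 1.70625 km^2 ≈ 1.706 km^2

1.706 km^2


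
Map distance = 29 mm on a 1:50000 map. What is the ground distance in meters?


ground = 29 mm * 50000 / 1000 = 1450.0 m

1450.0 m


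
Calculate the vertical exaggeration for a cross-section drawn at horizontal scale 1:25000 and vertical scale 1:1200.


VE = horizontal_scale / vertical_scale = 25000 / 1200 ≈ 20.8

20.8x


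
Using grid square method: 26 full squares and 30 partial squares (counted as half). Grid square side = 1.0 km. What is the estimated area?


effective squares = 26 + 30 * 0.5 = 41.0
area = 41.0 * 1.0 = 41.0 km^2

41.0 km^2


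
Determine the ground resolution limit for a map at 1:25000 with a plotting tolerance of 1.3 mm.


ground = 1.3 mm * 25000 / 1000 = 32.5 m

32.5 m


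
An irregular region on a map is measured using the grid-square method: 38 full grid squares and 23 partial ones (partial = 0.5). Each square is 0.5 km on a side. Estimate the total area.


effective squares = 38 + 23 * 0.5 = 49.5
area = 49.5 * 0.25 = 12.375 km^2

12.375 km^2


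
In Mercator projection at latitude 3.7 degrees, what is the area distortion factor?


area_distortion = 1/cos^2(3.7) = 1.004

1.004


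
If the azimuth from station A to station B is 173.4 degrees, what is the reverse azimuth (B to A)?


back azimuth = (173.4 + 180) mod 360 = 353.4 degrees

353.4 degrees


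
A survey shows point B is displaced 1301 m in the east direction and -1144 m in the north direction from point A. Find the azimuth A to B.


az = atan2(1301, -1144) = 131.3 deg
adjusted to 0-360: 131.3 degrees

131.3 degrees


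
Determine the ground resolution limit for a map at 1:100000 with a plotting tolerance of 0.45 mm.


ground = 0.45 mm * 100000 / 1000 = 45.0 m

45.0 m


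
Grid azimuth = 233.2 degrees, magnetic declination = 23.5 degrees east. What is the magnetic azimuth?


magnetic azimuth = grid azimuth - declination (east +ve)
mag_az = 233.2 - 23.5 = 209.7 degrees

209.7 degrees


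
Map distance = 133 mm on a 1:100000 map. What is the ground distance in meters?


ground = 133 mm * 100000 / 1000 = 13300.0 m

13300.0 m


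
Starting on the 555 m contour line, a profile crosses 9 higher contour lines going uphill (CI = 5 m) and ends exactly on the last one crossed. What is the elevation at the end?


elevation = 555 + 9 * 5 = 600 m

600 m


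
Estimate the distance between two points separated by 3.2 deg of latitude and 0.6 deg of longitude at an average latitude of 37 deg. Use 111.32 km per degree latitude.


dlat_km = 3.2 * 111.32 = 356.224
dlon_km = 0.6 * 111.32 * cos(37) ≈ 53.342
dist = sqrt(356.224^2 + 53.342^2) ≈ 360.2 km

360.2 km
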